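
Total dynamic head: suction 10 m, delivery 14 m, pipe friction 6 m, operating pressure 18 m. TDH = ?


TDH = Hs + Hd + hf + Hp = 10 + 14 + 6 + 18 = 48

48 m


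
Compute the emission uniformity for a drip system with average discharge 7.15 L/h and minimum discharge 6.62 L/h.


EU = (q_min/q_avg)*100 = (6.62/7.15)*100 = 92.5874%

92.5874 %


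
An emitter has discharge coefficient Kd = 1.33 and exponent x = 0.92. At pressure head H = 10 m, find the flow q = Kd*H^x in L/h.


q = Kd * H^x = 1.33 * 10^0.92 = 1.33 * 8.317638

11.0625 L/h


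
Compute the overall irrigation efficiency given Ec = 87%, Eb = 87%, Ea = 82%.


Ec = 0.87, Eb = 0.87, Ea = 0.82
E = 0.87 * 0.87 * 0.82 * 100 = 62.0658%

62.0658 %


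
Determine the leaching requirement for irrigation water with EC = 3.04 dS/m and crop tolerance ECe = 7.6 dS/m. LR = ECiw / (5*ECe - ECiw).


LR = ECiw / (5*ECe - ECiw)
LR = 3.04 / (5*7.6 - 3.04)
LR = 3.04 / 34.9600

0.0870


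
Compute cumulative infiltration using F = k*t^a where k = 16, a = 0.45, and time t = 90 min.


F = k * t^a = 16 * 90^0.45
F = 16 * 7.575462

121.2074 mm


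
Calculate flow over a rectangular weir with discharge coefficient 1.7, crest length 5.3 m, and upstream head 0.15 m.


Q = C * L * H^(3/2) = 1.7 * 5.3 * 0.15^1.5 = 1.7 * 5.3 * 0.058095

0.5234 m^3/s


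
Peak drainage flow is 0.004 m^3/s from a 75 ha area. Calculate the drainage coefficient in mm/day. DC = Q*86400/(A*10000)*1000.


DC = Q * 86400 / (A * 10000) * 1000
DC = 0.004 * 86400 / (75 * 10000) * 1000
DC = 345600.0000 / 750000

0.4608 mm/day


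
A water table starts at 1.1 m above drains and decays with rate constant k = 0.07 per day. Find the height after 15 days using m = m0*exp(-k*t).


m = m0 * exp(-k*t)
m = 1.1 * exp(-0.07 * 15)
m = 1.1 * exp(-1.0500)

0.3849 m


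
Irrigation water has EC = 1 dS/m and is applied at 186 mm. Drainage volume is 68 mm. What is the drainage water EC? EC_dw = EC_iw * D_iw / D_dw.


EC_dw = EC_iw * D_iw / D_dw
EC_dw = 1 * 186 / 68
EC_dw = 186 / 68

2.7353 dS/m


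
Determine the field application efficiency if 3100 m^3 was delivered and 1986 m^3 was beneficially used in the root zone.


Ea = V_root / V_field * 100 = 1986 / 3100 * 100 = 64.0645%

64.0645 %


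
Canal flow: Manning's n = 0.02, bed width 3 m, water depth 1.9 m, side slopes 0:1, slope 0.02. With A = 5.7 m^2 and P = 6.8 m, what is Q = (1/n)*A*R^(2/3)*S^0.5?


R = A/P = 5.7/6.8 = 0.838235
Q = (1/0.02) * 5.7 * 0.838235^(2/3) * 0.02^0.5

35.8319 m^3/s


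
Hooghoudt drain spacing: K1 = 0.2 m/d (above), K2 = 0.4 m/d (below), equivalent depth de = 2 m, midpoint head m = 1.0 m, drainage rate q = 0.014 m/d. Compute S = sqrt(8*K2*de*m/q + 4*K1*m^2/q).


S^2 = 8*K2*de*m/q + 4*K1*m^2/q
S^2 = 8*0.4*2*1.0/0.014 + 4*0.2*1.0^2/0.014
S = sqrt(514.2857)

22.6779 m


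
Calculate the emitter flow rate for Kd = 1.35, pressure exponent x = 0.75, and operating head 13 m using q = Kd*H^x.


q = Kd * H^x = 1.35 * 13^0.75 = 1.35 * 6.846325

9.2425 L/h


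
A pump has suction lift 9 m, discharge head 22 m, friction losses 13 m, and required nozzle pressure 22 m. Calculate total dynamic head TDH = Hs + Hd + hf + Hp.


TDH = Hs + Hd + hf + Hp = 9 + 22 + 13 + 22 = 66

66 m


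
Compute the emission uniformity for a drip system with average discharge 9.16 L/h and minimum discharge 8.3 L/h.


EU = (q_min/q_avg)*100 = (8.3/9.16)*100 = 90.6114%

90.6114 %


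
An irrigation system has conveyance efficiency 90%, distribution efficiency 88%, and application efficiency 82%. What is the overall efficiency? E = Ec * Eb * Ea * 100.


Ec = 0.9, Eb = 0.88, Ea = 0.82
E = 0.9 * 0.88 * 0.82 * 100 = 64.9440%

64.9440 %


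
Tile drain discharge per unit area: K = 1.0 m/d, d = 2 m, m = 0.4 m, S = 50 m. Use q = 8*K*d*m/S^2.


q = 8*K*d*m/S^2
q = 8*1.0*2*0.4/50^2
q = 6.4000 / 2500

0.0026 m/d


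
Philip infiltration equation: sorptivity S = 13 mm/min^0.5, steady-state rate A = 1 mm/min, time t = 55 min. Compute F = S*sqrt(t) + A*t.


F = S*sqrt(t) + A*t
F = 13*sqrt(55) + 1*55
F = 13*7.416198 + 55

151.4106 mm


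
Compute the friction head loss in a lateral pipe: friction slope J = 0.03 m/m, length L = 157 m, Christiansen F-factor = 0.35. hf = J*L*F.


hf = J * L * F = 0.03 * 157 * 0.35 = 1.6485 m

1.6485 m


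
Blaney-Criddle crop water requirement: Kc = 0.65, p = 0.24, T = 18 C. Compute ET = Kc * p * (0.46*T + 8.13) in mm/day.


ET = Kc * p * (0.46*T + 8.13)
ET = 0.65 * 0.24 * (0.46*18 + 8.13)
ET = 0.65 * 0.24 * 16.4100

2.5600 mm/day


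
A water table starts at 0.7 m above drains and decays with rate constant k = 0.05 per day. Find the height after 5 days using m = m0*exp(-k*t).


m = m0 * exp(-k*t)
m = 0.7 * exp(-0.05 * 5)
m = 0.7 * exp(-0.2500)

0.5452 m


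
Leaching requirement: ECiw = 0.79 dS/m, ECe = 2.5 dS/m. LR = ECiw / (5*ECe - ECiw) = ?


LR = ECiw / (5*ECe - ECiw)
LR = 0.79 / (5*2.5 - 0.79)
LR = 0.79 / 11.7100

0.0675


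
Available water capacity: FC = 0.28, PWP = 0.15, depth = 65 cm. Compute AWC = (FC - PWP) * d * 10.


AWC = (FC - PWP) * d * 10
AWC = (0.28 - 0.15) * 65 * 10
AWC = 0.1300 * 65 * 10

84.5000 mm


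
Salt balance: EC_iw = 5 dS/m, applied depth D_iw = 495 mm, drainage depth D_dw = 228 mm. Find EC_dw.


EC_dw = EC_iw * D_iw / D_dw
EC_dw = 5 * 495 / 228
EC_dw = 2475 / 228

10.8553 dS/m


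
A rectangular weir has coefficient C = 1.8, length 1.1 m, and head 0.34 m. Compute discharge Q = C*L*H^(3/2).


Q = C * L * H^(3/2) = 1.8 * 1.1 * 0.34^1.5 = 1.8 * 1.1 * 0.198252

0.3925 m^3/s


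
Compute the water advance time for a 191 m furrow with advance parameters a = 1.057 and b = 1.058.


t = (L/a)^(1/b)
t = (191/1.057)^(1/1.058)
t = 180.700095^(1/1.058)

135.9036 min


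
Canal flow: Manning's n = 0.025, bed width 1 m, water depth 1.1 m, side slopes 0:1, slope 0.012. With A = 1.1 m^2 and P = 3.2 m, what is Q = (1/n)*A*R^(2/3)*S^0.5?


R = A/P = 1.1/3.2 = 0.343750
Q = (1/0.025) * 1.1 * 0.343750^(2/3) * 0.012^0.5

2.3652 m^3/s


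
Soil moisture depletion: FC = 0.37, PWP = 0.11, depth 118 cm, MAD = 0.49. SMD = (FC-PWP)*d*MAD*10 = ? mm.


SMD = (FC - PWP) * d * MAD * 10
SMD = (0.37 - 0.11) * 118 * 0.49 * 10
SMD = 0.2600 * 118 * 0.49 * 10

150.3320 mm


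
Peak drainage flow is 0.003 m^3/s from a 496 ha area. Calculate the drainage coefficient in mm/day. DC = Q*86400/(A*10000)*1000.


DC = Q * 86400 / (A * 10000) * 1000
DC = 0.003 * 86400 / (496 * 10000) * 1000
DC = 259200.0000 / 4960000

0.0523 mm/day


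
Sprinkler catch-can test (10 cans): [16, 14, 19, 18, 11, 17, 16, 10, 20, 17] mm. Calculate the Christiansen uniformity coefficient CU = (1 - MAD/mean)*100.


mean = 15.800000 mm
MAD = 2.480000 mm
CU = (1 - 2.480000/15.800000)*100

84.3038 %


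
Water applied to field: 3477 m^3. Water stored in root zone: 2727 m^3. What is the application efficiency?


Ea = V_root / V_field * 100 = 2727 / 3477 * 100 = 78.4297%

78.4297 %


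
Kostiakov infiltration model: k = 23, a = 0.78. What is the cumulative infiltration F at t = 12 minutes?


F = k * t^a = 23 * 12^0.78
F = 23 * 6.946425

159.7678 mm


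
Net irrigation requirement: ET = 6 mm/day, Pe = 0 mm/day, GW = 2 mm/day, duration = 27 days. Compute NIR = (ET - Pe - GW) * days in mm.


Daily deficit = ET - Pe - GW = 6 - 0 - 2 = 4 mm/day
NIR = 4 * 27 = 108 mm

108.0000 mm


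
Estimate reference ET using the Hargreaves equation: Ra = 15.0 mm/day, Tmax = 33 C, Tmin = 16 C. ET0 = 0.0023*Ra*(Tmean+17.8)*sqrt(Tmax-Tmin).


Tmean = (Tmax + Tmin)/2 = (33 + 16)/2 = 24.5
ET0 = 0.0023 * 15.0 * (24.5 + 17.8) * sqrt(33 - 16)
ET0 = 0.0023 * 15.0 * 42.3 * 4.123106

6.0171 mm/day


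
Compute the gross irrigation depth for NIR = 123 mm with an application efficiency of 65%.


Ea = 65% = 0.65
GID = NIR / Ea = 123 / 0.65 = 189.2308 mm

189.2308 mm


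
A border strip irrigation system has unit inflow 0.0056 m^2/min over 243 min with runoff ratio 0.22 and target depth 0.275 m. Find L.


L = q*t/((1+r)*Z)
L = 0.0056*243/((1+0.22)*0.275)
L = 1.3608/0.3355

4.0560 m


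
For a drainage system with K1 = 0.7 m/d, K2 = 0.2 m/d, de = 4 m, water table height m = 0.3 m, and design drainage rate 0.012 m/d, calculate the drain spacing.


S^2 = 8*K2*de*m/q + 4*K1*m^2/q
S^2 = 8*0.2*4*0.3/0.012 + 4*0.7*0.3^2/0.012
S = sqrt(181.0000)

13.4536 m


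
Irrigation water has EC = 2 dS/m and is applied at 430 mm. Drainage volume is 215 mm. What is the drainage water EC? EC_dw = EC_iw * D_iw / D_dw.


EC_dw = EC_iw * D_iw / D_dw
EC_dw = 2 * 430 / 215
EC_dw = 860 / 215

4.0000 dS/m


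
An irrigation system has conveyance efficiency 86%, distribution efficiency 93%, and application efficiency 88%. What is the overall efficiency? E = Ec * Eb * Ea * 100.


Ec = 0.86, Eb = 0.93, Ea = 0.88
E = 0.86 * 0.93 * 0.88 * 100 = 70.3824%

70.3824 %


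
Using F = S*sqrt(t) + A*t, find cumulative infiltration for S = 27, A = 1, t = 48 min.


F = S*sqrt(t) + A*t
F = 27*sqrt(48) + 1*48
F = 27*6.928203 + 48

235.0615 mm


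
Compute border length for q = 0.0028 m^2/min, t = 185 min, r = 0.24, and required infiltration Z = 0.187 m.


L = q*t/((1+r)*Z)
L = 0.0028*185/((1+0.24)*0.187)
L = 0.518/0.23188

2.2339 m


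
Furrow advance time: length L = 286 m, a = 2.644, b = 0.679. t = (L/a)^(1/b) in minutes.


t = (L/a)^(1/b)
t = (286/2.644)^(1/0.679)
t = 108.169440^(1/0.679)

990.2293 min


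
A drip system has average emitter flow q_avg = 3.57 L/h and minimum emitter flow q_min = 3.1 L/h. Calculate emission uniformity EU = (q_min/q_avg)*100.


EU = (q_min/q_avg)*100 = (3.1/3.57)*100 = 86.8347%

86.8347 %


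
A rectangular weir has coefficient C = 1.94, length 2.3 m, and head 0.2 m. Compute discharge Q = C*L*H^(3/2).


Q = C * L * H^(3/2) = 1.94 * 2.3 * 0.2^1.5 = 1.94 * 2.3 * 0.089443

0.3991 m^3/s


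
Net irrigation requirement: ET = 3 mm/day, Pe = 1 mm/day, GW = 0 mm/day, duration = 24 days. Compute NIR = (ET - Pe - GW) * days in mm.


Daily deficit = ET - Pe - GW = 3 - 1 - 0 = 2 mm/day
NIR = 2 * 24 = 48 mm

48.0000 mm


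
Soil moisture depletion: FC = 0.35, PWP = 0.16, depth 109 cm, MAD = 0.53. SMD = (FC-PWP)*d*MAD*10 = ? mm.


SMD = (FC - PWP) * d * MAD * 10
SMD = (0.35 - 0.16) * 109 * 0.53 * 10
SMD = 0.1900 * 109 * 0.53 * 10

109.7630 mm


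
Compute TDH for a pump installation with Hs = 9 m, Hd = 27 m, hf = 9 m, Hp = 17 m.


TDH = Hs + Hd + hf + Hp = 9 + 27 + 9 + 17 = 62

62 m


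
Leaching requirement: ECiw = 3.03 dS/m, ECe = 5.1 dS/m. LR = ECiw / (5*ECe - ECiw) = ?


LR = ECiw / (5*ECe - ECiw)
LR = 3.03 / (5*5.1 - 3.03)
LR = 3.03 / 22.4700

0.1348


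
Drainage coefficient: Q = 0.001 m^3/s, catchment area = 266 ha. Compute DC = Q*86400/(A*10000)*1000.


DC = Q * 86400 / (A * 10000) * 1000
DC = 0.001 * 86400 / (266 * 10000) * 1000
DC = 86400.0000 / 2660000

0.0325 mm/day


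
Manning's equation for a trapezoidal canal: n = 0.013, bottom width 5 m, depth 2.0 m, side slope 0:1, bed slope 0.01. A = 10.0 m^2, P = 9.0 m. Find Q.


R = A/P = 10.0/9.0 = 1.111111
Q = (1/0.013) * 10.0 * 1.111111^(2/3) * 0.01^0.5

82.5205 m^3/s


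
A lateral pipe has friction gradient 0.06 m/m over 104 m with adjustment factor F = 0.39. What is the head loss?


hf = J * L * F = 0.06 * 104 * 0.39 = 2.4336 m

2.4336 m


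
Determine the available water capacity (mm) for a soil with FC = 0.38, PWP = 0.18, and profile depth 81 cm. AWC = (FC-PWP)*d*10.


AWC = (FC - PWP) * d * 10
AWC = (0.38 - 0.18) * 81 * 10
AWC = 0.2000 * 81 * 10

162.0000 mm


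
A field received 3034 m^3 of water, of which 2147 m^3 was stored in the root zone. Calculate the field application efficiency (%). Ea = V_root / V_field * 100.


Ea = V_root / V_field * 100 = 2147 / 3034 * 100 = 70.7647%

70.7647 %


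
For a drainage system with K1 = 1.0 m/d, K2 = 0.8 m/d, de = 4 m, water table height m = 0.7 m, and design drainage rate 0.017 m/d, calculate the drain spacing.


S^2 = 8*K2*de*m/q + 4*K1*m^2/q
S^2 = 8*0.8*4*0.7/0.017 + 4*1.0*0.7^2/0.017
S = sqrt(1169.4118)

34.1967 m


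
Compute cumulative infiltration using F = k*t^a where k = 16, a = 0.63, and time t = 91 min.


F = k * t^a = 16 * 91^0.63
F = 16 * 17.147313

274.3570 mm


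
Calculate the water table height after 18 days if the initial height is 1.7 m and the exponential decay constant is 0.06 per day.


m = m0 * exp(-k*t)
m = 1.7 * exp(-0.06 * 18)
m = 1.7 * exp(-1.0800)

0.5773 m


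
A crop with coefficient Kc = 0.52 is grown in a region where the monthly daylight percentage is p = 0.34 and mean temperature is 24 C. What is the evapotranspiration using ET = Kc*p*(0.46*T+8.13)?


ET = Kc * p * (0.46*T + 8.13)
ET = 0.52 * 0.34 * (0.46*24 + 8.13)
ET = 0.52 * 0.34 * 19.1700

3.3893 mm/day


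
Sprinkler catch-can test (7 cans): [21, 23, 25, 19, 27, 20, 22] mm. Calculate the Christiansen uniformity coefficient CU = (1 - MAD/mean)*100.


mean = 22.428571 mm
MAD = 2.204082 mm
CU = (1 - 2.204082/22.428571)*100

90.1729 %


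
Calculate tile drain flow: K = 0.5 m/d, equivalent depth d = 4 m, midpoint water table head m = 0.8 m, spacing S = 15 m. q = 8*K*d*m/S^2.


q = 8*K*d*m/S^2
q = 8*0.5*4*0.8/15^2
q = 12.8000 / 225

0.0569 m/d


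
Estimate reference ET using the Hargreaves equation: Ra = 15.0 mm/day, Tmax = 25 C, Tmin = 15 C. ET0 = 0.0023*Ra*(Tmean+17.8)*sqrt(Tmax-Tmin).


Tmean = (Tmax + Tmin)/2 = (25 + 15)/2 = 20.0
ET0 = 0.0023 * 15.0 * (20.0 + 17.8) * sqrt(25 - 15)
ET0 = 0.0023 * 15.0 * 37.8 * 3.162278

4.1239 mm/day


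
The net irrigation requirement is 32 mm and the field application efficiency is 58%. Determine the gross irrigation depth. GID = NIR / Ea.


Ea = 58% = 0.58
GID = NIR / Ea = 32 / 0.58 = 55.1724 mm

55.1724 mm


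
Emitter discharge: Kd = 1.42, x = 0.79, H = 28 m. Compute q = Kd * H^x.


q = Kd * H^x = 1.42 * 28^0.79 = 1.42 * 13.907685

19.7489 L/h


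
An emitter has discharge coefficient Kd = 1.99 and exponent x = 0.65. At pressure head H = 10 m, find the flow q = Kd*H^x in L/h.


q = Kd * H^x = 1.99 * 10^0.65 = 1.99 * 4.466836

8.8890 L/h


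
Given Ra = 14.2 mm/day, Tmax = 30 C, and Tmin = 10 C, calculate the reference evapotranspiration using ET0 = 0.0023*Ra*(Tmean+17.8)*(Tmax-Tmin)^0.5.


Tmean = (Tmax + Tmin)/2 = (30 + 10)/2 = 20.0
ET0 = 0.0023 * 14.2 * (20.0 + 17.8) * sqrt(30 - 10)
ET0 = 0.0023 * 14.2 * 37.8 * 4.472136

5.5211 mm/day


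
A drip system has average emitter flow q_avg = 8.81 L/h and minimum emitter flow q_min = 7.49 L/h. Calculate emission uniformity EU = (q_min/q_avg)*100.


EU = (q_min/q_avg)*100 = (7.49/8.81)*100 = 85.0170%

85.0170 %


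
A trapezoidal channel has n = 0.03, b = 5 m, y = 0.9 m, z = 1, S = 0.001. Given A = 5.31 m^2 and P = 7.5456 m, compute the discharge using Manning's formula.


R = A/P = 5.31/7.5456 = 0.703721
Q = (1/0.03) * 5.31 * 0.703721^(2/3) * 0.001^0.5

4.4283 m^3/s


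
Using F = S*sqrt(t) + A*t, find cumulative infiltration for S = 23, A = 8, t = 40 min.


F = S*sqrt(t) + A*t
F = 23*sqrt(40) + 8*40
F = 23*6.324555 + 320

465.4648 mm


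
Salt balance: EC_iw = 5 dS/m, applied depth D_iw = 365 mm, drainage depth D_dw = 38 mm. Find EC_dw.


EC_dw = EC_iw * D_iw / D_dw
EC_dw = 5 * 365 / 38
EC_dw = 1825 / 38

48.0263 dS/m


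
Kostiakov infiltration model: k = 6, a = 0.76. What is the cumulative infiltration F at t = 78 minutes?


F = k * t^a = 6 * 78^0.76
F = 6 * 27.415230

164.4914 mm


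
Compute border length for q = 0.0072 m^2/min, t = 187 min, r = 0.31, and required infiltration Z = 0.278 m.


L = q*t/((1+r)*Z)
L = 0.0072*187/((1+0.31)*0.278)
L = 1.3464/0.36418

3.6971 m


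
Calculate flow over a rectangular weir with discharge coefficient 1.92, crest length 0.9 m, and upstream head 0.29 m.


Q = C * L * H^(3/2) = 1.92 * 0.9 * 0.29^1.5 = 1.92 * 0.9 * 0.156170

0.2699 m^3/s


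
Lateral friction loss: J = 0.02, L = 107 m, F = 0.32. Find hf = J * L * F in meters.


hf = J * L * F = 0.02 * 107 * 0.32 = 0.6848 m

0.6848 m


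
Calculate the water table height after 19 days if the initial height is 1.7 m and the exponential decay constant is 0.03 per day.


m = m0 * exp(-k*t)
m = 1.7 * exp(-0.03 * 19)
m = 1.7 * exp(-0.5700)

0.9614 m


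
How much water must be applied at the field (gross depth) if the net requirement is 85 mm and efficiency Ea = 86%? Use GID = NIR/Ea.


Ea = 86% = 0.86
GID = NIR / Ea = 85 / 0.86 = 98.8372 mm

98.8372 mm


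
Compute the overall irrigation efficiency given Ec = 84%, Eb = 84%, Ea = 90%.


Ec = 0.84, Eb = 0.84, Ea = 0.9
E = 0.84 * 0.84 * 0.9 * 100 = 63.5040%

63.5040 %


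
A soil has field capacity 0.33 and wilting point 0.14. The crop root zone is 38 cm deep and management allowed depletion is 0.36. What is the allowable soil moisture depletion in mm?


SMD = (FC - PWP) * d * MAD * 10
SMD = (0.33 - 0.14) * 38 * 0.36 * 10
SMD = 0.1900 * 38 * 0.36 * 10

25.9920 mm


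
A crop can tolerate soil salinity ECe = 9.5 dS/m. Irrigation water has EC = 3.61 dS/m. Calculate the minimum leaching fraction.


LR = ECiw / (5*ECe - ECiw)
LR = 3.61 / (5*9.5 - 3.61)
LR = 3.61 / 43.8900

0.0823


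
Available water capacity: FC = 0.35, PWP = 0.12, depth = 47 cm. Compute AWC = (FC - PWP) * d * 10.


AWC = (FC - PWP) * d * 10
AWC = (0.35 - 0.12) * 47 * 10
AWC = 0.2300 * 47 * 10

108.1000 mm


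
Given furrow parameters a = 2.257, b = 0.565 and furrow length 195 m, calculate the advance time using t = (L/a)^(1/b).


t = (L/a)^(1/b)
t = (195/2.257)^(1/0.565)
t = 86.397873^(1/0.565)

2675.7099 min


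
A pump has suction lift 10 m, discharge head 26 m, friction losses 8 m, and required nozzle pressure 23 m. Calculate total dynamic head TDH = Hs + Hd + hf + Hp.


TDH = Hs + Hd + hf + Hp = 10 + 26 + 8 + 23 = 67

67 m


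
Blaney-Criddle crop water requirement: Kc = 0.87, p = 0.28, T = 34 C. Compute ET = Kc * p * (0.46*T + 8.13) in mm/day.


ET = Kc * p * (0.46*T + 8.13)
ET = 0.87 * 0.28 * (0.46*34 + 8.13)
ET = 0.87 * 0.28 * 23.7700

5.7904 mm/day


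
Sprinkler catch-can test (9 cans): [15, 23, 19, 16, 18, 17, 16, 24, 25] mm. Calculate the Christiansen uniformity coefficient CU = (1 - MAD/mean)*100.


mean = 19.222222 mm
MAD = 3.185185 mm
CU = (1 - 3.185185/19.222222)*100

83.4297 %


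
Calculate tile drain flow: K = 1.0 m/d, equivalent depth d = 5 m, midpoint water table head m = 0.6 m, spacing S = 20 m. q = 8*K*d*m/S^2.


q = 8*K*d*m/S^2
q = 8*1.0*5*0.6/20^2
q = 24.0000 / 400

0.0600 m/d


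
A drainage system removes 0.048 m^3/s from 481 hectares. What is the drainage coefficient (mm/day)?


DC = Q * 86400 / (A * 10000) * 1000
DC = 0.048 * 86400 / (481 * 10000) * 1000
DC = 4147200.0000 / 4810000

0.8622 mm/day


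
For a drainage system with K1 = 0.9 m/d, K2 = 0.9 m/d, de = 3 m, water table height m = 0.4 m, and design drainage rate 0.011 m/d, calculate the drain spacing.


S^2 = 8*K2*de*m/q + 4*K1*m^2/q
S^2 = 8*0.9*3*0.4/0.011 + 4*0.9*0.4^2/0.011
S = sqrt(837.8182)

28.9451 m


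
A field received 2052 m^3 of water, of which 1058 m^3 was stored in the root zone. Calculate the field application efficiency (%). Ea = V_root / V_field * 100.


Ea = V_root / V_field * 100 = 1058 / 2052 * 100 = 51.5595%

51.5595 %


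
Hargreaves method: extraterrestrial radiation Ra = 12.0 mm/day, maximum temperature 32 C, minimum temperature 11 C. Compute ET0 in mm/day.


Tmean = (Tmax + Tmin)/2 = (32 + 11)/2 = 21.5
ET0 = 0.0023 * 12.0 * (21.5 + 17.8) * sqrt(32 - 11)
ET0 = 0.0023 * 12.0 * 39.3 * 4.582576

4.9706 mm/day


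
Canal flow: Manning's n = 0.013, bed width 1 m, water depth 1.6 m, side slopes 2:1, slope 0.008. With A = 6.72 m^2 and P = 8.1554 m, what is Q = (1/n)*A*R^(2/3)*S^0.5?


R = A/P = 6.72/8.1554 = 0.823994
Q = (1/0.013) * 6.72 * 0.823994^(2/3) * 0.008^0.5

40.6369 m^3/s


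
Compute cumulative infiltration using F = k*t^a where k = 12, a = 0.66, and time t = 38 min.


F = k * t^a = 12 * 38^0.66
F = 12 * 11.032074

132.3849 mm


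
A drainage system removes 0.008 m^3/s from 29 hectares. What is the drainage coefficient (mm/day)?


DC = Q * 86400 / (A * 10000) * 1000
DC = 0.008 * 86400 / (29 * 10000) * 1000
DC = 691200.0000 / 290000

2.3834 mm/day


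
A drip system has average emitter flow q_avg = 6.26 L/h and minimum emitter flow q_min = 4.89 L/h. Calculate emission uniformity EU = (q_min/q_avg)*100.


EU = (q_min/q_avg)*100 = (4.89/6.26)*100 = 78.1150%

78.1150 %


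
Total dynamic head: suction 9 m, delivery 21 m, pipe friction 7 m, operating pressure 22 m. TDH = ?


TDH = Hs + Hd + hf + Hp = 9 + 21 + 7 + 22 = 59

59 m


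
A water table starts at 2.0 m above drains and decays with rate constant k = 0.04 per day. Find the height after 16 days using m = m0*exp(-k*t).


m = m0 * exp(-k*t)
m = 2.0 * exp(-0.04 * 16)
m = 2.0 * exp(-0.6400)

1.0546 m


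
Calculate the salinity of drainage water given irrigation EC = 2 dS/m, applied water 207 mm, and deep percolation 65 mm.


EC_dw = EC_iw * D_iw / D_dw
EC_dw = 2 * 207 / 65
EC_dw = 414 / 65

6.3692 dS/m


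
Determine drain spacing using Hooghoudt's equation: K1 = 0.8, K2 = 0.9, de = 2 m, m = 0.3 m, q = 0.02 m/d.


S^2 = 8*K2*de*m/q + 4*K1*m^2/q
S^2 = 8*0.9*2*0.3/0.02 + 4*0.8*0.3^2/0.02
S = sqrt(230.4000)

15.1789 m


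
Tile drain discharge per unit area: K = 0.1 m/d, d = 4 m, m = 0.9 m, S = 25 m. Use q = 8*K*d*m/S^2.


q = 8*K*d*m/S^2
q = 8*0.1*4*0.9/25^2
q = 2.8800 / 625

0.0046 m/d


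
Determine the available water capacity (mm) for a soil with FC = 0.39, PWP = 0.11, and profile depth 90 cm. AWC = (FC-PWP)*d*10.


AWC = (FC - PWP) * d * 10
AWC = (0.39 - 0.11) * 90 * 10
AWC = 0.2800 * 90 * 10

252.0000 mm


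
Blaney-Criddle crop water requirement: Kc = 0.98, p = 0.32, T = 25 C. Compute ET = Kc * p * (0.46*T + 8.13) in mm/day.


ET = Kc * p * (0.46*T + 8.13)
ET = 0.98 * 0.32 * (0.46*25 + 8.13)
ET = 0.98 * 0.32 * 19.6300

6.1560 mm/day


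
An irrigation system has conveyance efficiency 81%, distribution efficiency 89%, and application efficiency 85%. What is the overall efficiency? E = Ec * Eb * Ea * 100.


Ec = 0.81, Eb = 0.89, Ea = 0.85
E = 0.81 * 0.89 * 0.85 * 100 = 61.2765%

61.2765 %


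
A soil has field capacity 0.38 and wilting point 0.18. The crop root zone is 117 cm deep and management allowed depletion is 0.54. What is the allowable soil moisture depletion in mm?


SMD = (FC - PWP) * d * MAD * 10
SMD = (0.38 - 0.18) * 117 * 0.54 * 10
SMD = 0.2000 * 117 * 0.54 * 10

126.3600 mm


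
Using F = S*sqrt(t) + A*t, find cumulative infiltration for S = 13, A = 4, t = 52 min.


F = S*sqrt(t) + A*t
F = 13*sqrt(52) + 4*52
F = 13*7.211103 + 208

301.7443 mm


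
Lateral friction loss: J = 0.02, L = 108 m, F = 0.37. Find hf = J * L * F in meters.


hf = J * L * F = 0.02 * 108 * 0.37 = 0.7992 m

0.7992 m


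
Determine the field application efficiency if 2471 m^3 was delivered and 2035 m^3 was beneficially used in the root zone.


Ea = V_root / V_field * 100 = 2035 / 2471 * 100 = 82.3553%

82.3553 %


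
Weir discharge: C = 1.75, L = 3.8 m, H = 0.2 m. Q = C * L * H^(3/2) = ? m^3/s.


Q = C * L * H^(3/2) = 1.75 * 3.8 * 0.2^1.5 = 1.75 * 3.8 * 0.089443

0.5948 m^3/s


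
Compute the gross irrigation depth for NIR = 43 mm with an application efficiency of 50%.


Ea = 50% = 0.5
GID = NIR / Ea = 43 / 0.5 = 86.0000 mm

86.0000 mm


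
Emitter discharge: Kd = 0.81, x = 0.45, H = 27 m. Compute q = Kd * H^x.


q = Kd * H^x = 0.81 * 27^0.45 = 0.81 * 4.406702

3.5694 L/h


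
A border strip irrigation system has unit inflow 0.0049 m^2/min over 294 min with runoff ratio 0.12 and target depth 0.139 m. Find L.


L = q*t/((1+r)*Z)
L = 0.0049*294/((1+0.12)*0.139)
L = 1.4406/0.15568

9.2536 m


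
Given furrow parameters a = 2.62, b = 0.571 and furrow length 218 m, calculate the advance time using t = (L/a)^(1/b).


t = (L/a)^(1/b)
t = (218/2.62)^(1/0.571)
t = 83.206107^(1/0.571)

2305.6517 min


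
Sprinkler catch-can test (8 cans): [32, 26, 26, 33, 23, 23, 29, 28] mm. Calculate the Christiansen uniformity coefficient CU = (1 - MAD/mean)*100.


mean = 27.500000 mm
MAD = 3.000000 mm
CU = (1 - 3.000000/27.500000)*100

89.0909 %


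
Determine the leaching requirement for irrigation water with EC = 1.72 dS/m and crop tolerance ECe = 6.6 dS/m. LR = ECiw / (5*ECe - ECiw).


LR = ECiw / (5*ECe - ECiw)
LR = 1.72 / (5*6.6 - 1.72)
LR = 1.72 / 31.2800

0.0550


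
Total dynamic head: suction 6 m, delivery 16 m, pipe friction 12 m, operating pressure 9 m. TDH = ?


TDH = Hs + Hd + hf + Hp = 6 + 16 + 12 + 9 = 43

43 m


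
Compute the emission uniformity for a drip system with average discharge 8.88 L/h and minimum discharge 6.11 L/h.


EU = (q_min/q_avg)*100 = (6.11/8.88)*100 = 68.8063%

68.8063 %


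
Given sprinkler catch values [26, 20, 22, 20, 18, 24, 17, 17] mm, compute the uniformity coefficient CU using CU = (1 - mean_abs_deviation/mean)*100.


mean = 20.500000 mm
MAD = 2.625000 mm
CU = (1 - 2.625000/20.500000)*100

87.1951 %


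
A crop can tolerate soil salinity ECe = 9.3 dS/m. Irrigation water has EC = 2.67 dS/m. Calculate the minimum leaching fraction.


LR = ECiw / (5*ECe - ECiw)
LR = 2.67 / (5*9.3 - 2.67)
LR = 2.67 / 43.8300

0.0609


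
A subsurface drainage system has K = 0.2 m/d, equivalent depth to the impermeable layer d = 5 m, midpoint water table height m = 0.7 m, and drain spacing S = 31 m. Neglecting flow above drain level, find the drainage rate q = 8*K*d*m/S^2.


q = 8*K*d*m/S^2
q = 8*0.2*5*0.7/31^2
q = 5.6000 / 961

0.0058 m/d


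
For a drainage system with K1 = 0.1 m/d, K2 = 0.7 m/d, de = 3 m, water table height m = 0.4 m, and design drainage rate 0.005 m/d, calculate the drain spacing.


S^2 = 8*K2*de*m/q + 4*K1*m^2/q
S^2 = 8*0.7*3*0.4/0.005 + 4*0.1*0.4^2/0.005
S = sqrt(1356.8000)

36.8348 m


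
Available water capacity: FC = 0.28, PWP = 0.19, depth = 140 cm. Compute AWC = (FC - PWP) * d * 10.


AWC = (FC - PWP) * d * 10
AWC = (0.28 - 0.19) * 140 * 10
AWC = 0.0900 * 140 * 10

126.0000 mm


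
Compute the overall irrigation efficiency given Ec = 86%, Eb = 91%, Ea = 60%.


Ec = 0.86, Eb = 0.91, Ea = 0.6
E = 0.86 * 0.91 * 0.6 * 100 = 46.9560%

46.9560 %


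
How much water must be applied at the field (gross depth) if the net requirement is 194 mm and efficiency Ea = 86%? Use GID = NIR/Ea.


Ea = 86% = 0.86
GID = NIR / Ea = 194 / 0.86 = 225.5814 mm

225.5814 mm


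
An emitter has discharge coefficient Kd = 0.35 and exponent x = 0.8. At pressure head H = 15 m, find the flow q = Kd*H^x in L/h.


q = Kd * H^x = 0.35 * 15^0.8 = 0.35 * 8.727161

3.0545 L/h


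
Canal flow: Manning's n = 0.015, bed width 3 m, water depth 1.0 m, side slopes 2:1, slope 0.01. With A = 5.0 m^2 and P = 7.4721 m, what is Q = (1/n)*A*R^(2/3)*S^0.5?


R = A/P = 5.0/7.4721 = 0.669156
Q = (1/0.015) * 5.0 * 0.669156^(2/3) * 0.01^0.5

25.5014 m^3/s


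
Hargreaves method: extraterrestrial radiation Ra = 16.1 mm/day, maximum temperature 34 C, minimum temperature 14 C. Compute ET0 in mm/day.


Tmean = (Tmax + Tmin)/2 = (34 + 14)/2 = 24.0
ET0 = 0.0023 * 16.1 * (24.0 + 17.8) * sqrt(34 - 14)
ET0 = 0.0023 * 16.1 * 41.8 * 4.472136

6.9222 mm/day


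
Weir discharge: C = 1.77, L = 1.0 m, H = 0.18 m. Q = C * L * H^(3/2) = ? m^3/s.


Q = C * L * H^(3/2) = 1.77 * 1.0 * 0.18^1.5 = 1.77 * 1.0 * 0.076368

0.1352 m^3/s


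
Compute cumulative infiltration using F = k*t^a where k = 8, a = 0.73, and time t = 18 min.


F = k * t^a = 8 * 18^0.73
F = 8 * 8.248005

65.9840 mm


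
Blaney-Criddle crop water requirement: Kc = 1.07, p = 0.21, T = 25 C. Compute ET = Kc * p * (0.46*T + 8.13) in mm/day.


ET = Kc * p * (0.46*T + 8.13)
ET = 1.07 * 0.21 * (0.46*25 + 8.13)
ET = 1.07 * 0.21 * 19.6300

4.4109 mm/day


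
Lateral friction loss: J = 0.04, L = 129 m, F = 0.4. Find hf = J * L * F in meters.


hf = J * L * F = 0.04 * 129 * 0.4 = 2.0640 m

2.0640 m


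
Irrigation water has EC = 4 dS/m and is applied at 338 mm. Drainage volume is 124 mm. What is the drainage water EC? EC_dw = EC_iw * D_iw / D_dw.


EC_dw = EC_iw * D_iw / D_dw
EC_dw = 4 * 338 / 124
EC_dw = 1352 / 124

10.9032 dS/m


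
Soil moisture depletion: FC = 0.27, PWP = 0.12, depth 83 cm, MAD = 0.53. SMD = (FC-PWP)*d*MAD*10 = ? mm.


SMD = (FC - PWP) * d * MAD * 10
SMD = (0.27 - 0.12) * 83 * 0.53 * 10
SMD = 0.1500 * 83 * 0.53 * 10

65.9850 mm


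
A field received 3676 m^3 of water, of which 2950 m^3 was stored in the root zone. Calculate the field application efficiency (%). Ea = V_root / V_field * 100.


Ea = V_root / V_field * 100 = 2950 / 3676 * 100 = 80.2503%

80.2503 %


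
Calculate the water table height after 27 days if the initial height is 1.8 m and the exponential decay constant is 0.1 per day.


m = m0 * exp(-k*t)
m = 1.8 * exp(-0.1 * 27)
m = 1.8 * exp(-2.7000)

0.1210 m


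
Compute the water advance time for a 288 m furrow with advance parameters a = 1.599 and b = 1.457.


t = (L/a)^(1/b)
t = (288/1.599)^(1/1.457)
t = 180.112570^(1/1.457)

35.3243 min


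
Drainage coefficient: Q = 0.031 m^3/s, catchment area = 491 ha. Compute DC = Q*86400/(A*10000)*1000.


DC = Q * 86400 / (A * 10000) * 1000
DC = 0.031 * 86400 / (491 * 10000) * 1000
DC = 2678400.0000 / 4910000

0.5455 mm/day


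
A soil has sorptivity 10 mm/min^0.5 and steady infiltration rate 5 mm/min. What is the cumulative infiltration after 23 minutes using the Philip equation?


F = S*sqrt(t) + A*t
F = 10*sqrt(23) + 5*23
F = 10*4.795832 + 115

162.9583 mm


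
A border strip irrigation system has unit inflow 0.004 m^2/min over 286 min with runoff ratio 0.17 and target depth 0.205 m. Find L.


L = q*t/((1+r)*Z)
L = 0.004*286/((1+0.17)*0.205)
L = 1.144/0.23985

4.7696 m


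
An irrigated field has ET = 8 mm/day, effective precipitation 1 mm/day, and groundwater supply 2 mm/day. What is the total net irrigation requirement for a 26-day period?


Daily deficit = ET - Pe - GW = 8 - 1 - 2 = 5 mm/day
NIR = 5 * 26 = 130 mm

130.0000 mm


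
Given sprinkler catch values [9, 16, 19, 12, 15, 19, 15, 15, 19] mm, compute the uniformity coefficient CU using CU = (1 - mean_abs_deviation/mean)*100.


mean = 15.444444 mm
MAD = 2.493827 mm
CU = (1 - 2.493827/15.444444)*100

83.8529 %


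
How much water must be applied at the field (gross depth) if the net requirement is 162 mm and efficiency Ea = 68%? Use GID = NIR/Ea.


Ea = 68% = 0.68
GID = NIR / Ea = 162 / 0.68 = 238.2353 mm

238.2353 mm


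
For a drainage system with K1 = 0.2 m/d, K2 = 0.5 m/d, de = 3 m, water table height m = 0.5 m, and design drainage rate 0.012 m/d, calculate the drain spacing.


S^2 = 8*K2*de*m/q + 4*K1*m^2/q
S^2 = 8*0.5*3*0.5/0.012 + 4*0.2*0.5^2/0.012
S = sqrt(516.6667)

22.7303 m


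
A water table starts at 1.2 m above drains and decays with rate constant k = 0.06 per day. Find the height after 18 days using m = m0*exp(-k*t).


m = m0 * exp(-k*t)
m = 1.2 * exp(-0.06 * 18)
m = 1.2 * exp(-1.0800)

0.4075 m


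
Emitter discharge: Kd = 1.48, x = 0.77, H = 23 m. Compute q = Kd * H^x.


q = Kd * H^x = 1.48 * 23^0.77 = 1.48 * 11.182282

16.5498 L/h


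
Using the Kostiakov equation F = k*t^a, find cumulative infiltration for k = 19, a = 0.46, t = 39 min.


F = k * t^a = 19 * 39^0.46
F = 19 * 5.393736

102.4810 mm


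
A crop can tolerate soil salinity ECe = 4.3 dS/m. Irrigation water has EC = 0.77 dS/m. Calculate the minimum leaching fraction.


LR = ECiw / (5*ECe - ECiw)
LR = 0.77 / (5*4.3 - 0.77)
LR = 0.77 / 20.7300

0.0371


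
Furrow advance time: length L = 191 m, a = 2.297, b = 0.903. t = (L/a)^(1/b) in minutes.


t = (L/a)^(1/b)
t = (191/2.297)^(1/0.903)
t = 83.151937^(1/0.903)

133.6917 min


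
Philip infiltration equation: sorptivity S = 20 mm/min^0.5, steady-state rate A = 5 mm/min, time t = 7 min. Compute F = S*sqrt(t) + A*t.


F = S*sqrt(t) + A*t
F = 20*sqrt(7) + 5*7
F = 20*2.645751 + 35

87.9150 mm


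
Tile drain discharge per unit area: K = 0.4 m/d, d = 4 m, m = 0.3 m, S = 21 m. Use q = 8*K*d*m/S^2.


q = 8*K*d*m/S^2
q = 8*0.4*4*0.3/21^2
q = 3.8400 / 441

0.0087 m/d


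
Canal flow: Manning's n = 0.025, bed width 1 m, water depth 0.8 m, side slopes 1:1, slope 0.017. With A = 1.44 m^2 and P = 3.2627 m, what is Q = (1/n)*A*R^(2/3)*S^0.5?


R = A/P = 1.44/3.2627 = 0.441352
Q = (1/0.025) * 1.44 * 0.441352^(2/3) * 0.017^0.5

4.3535 m^3/s


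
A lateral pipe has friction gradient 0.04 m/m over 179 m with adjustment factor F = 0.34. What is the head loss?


hf = J * L * F = 0.04 * 179 * 0.34 = 2.4344 m

2.4344 m


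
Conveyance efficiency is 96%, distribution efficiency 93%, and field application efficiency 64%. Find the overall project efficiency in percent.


Ec = 0.96, Eb = 0.93, Ea = 0.64
E = 0.96 * 0.93 * 0.64 * 100 = 57.1392%

57.1392 %


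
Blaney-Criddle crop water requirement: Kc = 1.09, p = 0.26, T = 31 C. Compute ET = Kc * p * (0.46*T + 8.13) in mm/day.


ET = Kc * p * (0.46*T + 8.13)
ET = 1.09 * 0.26 * (0.46*31 + 8.13)
ET = 1.09 * 0.26 * 22.3900

6.3453 mm/day


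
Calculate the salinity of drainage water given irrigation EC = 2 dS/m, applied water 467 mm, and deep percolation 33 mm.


EC_dw = EC_iw * D_iw / D_dw
EC_dw = 2 * 467 / 33
EC_dw = 934 / 33

28.3030 dS/m


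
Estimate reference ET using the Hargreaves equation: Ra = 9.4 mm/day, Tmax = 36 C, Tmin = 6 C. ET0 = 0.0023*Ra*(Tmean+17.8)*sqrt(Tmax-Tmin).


Tmean = (Tmax + Tmin)/2 = (36 + 6)/2 = 21.0
ET0 = 0.0023 * 9.4 * (21.0 + 17.8) * sqrt(36 - 6)
ET0 = 0.0023 * 9.4 * 38.8 * 5.477226

4.5946 mm/day


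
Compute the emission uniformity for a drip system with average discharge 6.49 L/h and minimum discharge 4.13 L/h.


EU = (q_min/q_avg)*100 = (4.13/6.49)*100 = 63.6364%

63.6364 %


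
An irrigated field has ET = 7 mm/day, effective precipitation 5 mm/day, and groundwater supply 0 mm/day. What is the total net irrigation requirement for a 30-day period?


Daily deficit = ET - Pe - GW = 7 - 5 - 0 = 2 mm/day
NIR = 2 * 30 = 60 mm

60.0000 mm


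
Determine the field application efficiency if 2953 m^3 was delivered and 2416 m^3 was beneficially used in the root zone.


Ea = V_root / V_field * 100 = 2416 / 2953 * 100 = 81.8151%

81.8151 %


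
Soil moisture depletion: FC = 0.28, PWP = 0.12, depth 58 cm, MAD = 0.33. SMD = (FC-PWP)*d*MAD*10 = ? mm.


SMD = (FC - PWP) * d * MAD * 10
SMD = (0.28 - 0.12) * 58 * 0.33 * 10
SMD = 0.1600 * 58 * 0.33 * 10

30.6240 mm


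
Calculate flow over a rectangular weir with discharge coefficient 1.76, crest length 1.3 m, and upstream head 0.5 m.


Q = C * L * H^(3/2) = 1.76 * 1.3 * 0.5^1.5 = 1.76 * 1.3 * 0.353553

0.8089 m^3/s


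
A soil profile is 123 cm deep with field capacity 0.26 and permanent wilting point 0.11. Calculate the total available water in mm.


AWC = (FC - PWP) * d * 10
AWC = (0.26 - 0.11) * 123 * 10
AWC = 0.1500 * 123 * 10

184.5000 mm


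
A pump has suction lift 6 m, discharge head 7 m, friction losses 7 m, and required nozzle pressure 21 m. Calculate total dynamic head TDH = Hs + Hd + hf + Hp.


TDH = Hs + Hd + hf + Hp = 6 + 7 + 7 + 21 = 41

41 m


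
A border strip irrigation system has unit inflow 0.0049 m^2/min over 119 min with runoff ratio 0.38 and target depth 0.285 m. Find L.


L = q*t/((1+r)*Z)
L = 0.0049*119/((1+0.38)*0.285)
L = 0.5831/0.3933

1.4826 m


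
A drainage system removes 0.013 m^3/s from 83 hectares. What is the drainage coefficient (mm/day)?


DC = Q * 86400 / (A * 10000) * 1000
DC = 0.013 * 86400 / (83 * 10000) * 1000
DC = 1123200.0000 / 830000

1.3533 mm/day


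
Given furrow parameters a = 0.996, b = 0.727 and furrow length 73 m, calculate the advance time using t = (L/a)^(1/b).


t = (L/a)^(1/b)
t = (73/0.996)^(1/0.727)
t = 73.293173^(1/0.727)

367.6414 min


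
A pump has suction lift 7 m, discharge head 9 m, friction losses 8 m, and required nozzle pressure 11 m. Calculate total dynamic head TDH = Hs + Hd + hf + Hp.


TDH = Hs + Hd + hf + Hp = 7 + 9 + 8 + 11 = 35

35 m


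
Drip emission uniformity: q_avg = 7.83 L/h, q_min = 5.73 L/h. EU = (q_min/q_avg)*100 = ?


EU = (q_min/q_avg)*100 = (5.73/7.83)*100 = 73.1801%

73.1801 %


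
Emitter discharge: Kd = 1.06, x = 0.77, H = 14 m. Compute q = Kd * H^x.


q = Kd * H^x = 1.06 * 14^0.77 = 1.06 * 7.629895

8.0877 L/h


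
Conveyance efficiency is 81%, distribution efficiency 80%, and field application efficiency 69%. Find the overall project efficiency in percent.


Ec = 0.81, Eb = 0.8, Ea = 0.69
E = 0.81 * 0.8 * 0.69 * 100 = 44.7120%

44.7120 %


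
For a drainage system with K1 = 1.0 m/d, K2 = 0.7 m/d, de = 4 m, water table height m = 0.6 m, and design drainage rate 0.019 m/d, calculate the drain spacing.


S^2 = 8*K2*de*m/q + 4*K1*m^2/q
S^2 = 8*0.7*4*0.6/0.019 + 4*1.0*0.6^2/0.019
S = sqrt(783.1579)

27.9850 m


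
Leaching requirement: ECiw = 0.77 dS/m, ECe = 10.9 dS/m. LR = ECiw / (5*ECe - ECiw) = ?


LR = ECiw / (5*ECe - ECiw)
LR = 0.77 / (5*10.9 - 0.77)
LR = 0.77 / 53.7300

0.0143


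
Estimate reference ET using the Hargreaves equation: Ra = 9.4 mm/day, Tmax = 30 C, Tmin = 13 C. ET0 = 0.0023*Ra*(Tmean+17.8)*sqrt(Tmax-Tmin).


Tmean = (Tmax + Tmin)/2 = (30 + 13)/2 = 21.5
ET0 = 0.0023 * 9.4 * (21.5 + 17.8) * sqrt(30 - 13)
ET0 = 0.0023 * 9.4 * 39.3 * 4.123106

3.5033 mm/day


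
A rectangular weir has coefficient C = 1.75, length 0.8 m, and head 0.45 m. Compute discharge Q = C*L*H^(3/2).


Q = C * L * H^(3/2) = 1.75 * 0.8 * 0.45^1.5 = 1.75 * 0.8 * 0.301869

0.4226 m^3/s


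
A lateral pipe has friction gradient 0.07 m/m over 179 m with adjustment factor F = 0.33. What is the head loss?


hf = J * L * F = 0.07 * 179 * 0.33 = 4.1349 m

4.1349 m


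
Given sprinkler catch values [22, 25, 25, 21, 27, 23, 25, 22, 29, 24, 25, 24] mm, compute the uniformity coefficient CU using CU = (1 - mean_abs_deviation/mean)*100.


mean = 24.333333 mm
MAD = 1.666667 mm
CU = (1 - 1.666667/24.333333)*100

93.1507 %


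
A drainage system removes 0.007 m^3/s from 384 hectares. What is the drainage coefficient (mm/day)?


DC = Q * 86400 / (A * 10000) * 1000
DC = 0.007 * 86400 / (384 * 10000) * 1000
DC = 604800.0000 / 3840000

0.1575 mm/day


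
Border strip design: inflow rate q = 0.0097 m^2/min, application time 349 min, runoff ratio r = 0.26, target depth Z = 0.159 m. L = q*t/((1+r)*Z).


L = q*t/((1+r)*Z)
L = 0.0097*349/((1+0.26)*0.159)
L = 3.3853/0.20034

16.8978 m


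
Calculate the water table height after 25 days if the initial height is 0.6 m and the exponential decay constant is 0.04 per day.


m = m0 * exp(-k*t)
m = 0.6 * exp(-0.04 * 25)
m = 0.6 * exp(-1.0000)

0.2207 m


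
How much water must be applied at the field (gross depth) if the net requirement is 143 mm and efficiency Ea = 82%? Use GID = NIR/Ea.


Ea = 82% = 0.82
GID = NIR / Ea = 143 / 0.82 = 174.3902 mm

174.3902 mm


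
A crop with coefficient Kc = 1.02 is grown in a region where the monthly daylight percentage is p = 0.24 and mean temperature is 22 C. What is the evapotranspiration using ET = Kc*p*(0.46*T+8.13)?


ET = Kc * p * (0.46*T + 8.13)
ET = 1.02 * 0.24 * (0.46*22 + 8.13)
ET = 1.02 * 0.24 * 18.2500

4.4676 mm/day


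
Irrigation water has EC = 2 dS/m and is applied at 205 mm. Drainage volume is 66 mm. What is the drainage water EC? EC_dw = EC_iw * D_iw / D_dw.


EC_dw = EC_iw * D_iw / D_dw
EC_dw = 2 * 205 / 66
EC_dw = 410 / 66

6.2121 dS/m


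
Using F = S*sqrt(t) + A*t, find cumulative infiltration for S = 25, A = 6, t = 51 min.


F = S*sqrt(t) + A*t
F = 25*sqrt(51) + 6*51
F = 25*7.141428 + 306

484.5357 mm
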